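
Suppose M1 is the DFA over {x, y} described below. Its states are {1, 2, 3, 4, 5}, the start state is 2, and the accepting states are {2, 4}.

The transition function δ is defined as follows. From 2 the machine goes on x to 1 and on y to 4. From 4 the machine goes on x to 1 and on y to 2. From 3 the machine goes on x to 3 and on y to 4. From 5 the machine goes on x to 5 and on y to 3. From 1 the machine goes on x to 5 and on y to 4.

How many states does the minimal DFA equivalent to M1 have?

4

All states are reachable from the start state.
Initial partition by acceptance: {2,4} | {1,3,5}.
On input y, block {1,3,5} splits into {1,3} and {5}.
On input x, block {1,3} splits into {1} and {3}.
The partition is now stable with 4 blocks: {2,4} | {1} | {5} | {3}.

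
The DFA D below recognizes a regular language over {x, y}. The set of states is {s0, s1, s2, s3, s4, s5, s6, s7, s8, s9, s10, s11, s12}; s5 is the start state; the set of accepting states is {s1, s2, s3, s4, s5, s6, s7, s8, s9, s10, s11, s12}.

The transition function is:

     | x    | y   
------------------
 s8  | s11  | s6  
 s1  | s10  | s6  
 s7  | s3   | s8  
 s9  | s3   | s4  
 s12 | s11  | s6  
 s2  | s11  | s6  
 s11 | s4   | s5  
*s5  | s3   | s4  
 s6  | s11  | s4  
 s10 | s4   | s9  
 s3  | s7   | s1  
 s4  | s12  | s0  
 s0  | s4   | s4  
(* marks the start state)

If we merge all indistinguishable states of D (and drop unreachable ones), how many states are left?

7

States {s2} cannot be reached from the start state, so discard them.
P0 = {s1,s3,s4,s5,s6,s7,s8,s9,s10,s11,s12} | {s0}.
On input y, block {s1,s3,s4,s5,s6,s7,s8,s9,s10,s11,s12} splits into {s1,s3,s5,s6,s7,s8,s9,s10,s11,s12} and {s4}.
Refine {s1,s3,s5,s6,s7,s8,s9,s10,s11,s12} on symbol x: members go to different blocks, giving {s1,s3,s5,s6,s7,s8,s9,s12} and {s10,s11}.
Refine {s1,s3,s5,s6,s7,s8,s9,s12} on symbol x: members go to different blocks, giving {s1,s6,s8,s12} and {s3,s5,s7,s9}.
Refine {s1,s6,s8,s12} on symbol y: members go to different blocks, giving {s1,s8,s12} and {s6}.
Refine {s3,s5,s7,s9} on symbol y: members go to different blocks, giving {s3,s7} and {s5,s9}.
No further refinement is possible. Final partition (7 blocks): {s1,s8,s12} | {s0} | {s4} | {s10,s11} | {s3,s7} | {s6} | {s5,s9}.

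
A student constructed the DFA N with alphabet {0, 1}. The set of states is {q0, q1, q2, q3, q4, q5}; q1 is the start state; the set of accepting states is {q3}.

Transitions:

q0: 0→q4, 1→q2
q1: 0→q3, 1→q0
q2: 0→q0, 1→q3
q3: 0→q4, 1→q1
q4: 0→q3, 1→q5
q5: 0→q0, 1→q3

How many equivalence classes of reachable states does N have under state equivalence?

5

All states are reachable from the start state.
Start with accepting vs non-accepting: {q3} | {q0,q1,q2,q4,q5}.
On input 0, block {q0,q1,q2,q4,q5} splits into {q0,q2,q5} and {q1,q4}.
On input 0, block {q0,q2,q5} splits into {q2,q5} and {q0}.
Refine {q1,q4} on symbol 1: members go to different blocks, giving {q1} and {q4}.
The partition is now stable with 5 blocks: {q3} | {q2,q5} | {q1} | {q0} | {q4}.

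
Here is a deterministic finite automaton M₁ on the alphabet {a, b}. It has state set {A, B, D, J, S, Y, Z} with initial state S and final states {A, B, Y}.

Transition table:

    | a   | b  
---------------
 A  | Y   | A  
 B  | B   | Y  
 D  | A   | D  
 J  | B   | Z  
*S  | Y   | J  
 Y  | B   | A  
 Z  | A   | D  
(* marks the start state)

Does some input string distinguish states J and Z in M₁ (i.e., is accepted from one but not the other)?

All states are reachable from the start state.
P0 = {A,B,Y} | {D,J,S,Z}.
The partition is now stable with 2 blocks: {A,B,Y} | {D,J,S,Z}.
J and Z lie in the same block of the stable partition, so they are equivalent — no string distinguishes them.

No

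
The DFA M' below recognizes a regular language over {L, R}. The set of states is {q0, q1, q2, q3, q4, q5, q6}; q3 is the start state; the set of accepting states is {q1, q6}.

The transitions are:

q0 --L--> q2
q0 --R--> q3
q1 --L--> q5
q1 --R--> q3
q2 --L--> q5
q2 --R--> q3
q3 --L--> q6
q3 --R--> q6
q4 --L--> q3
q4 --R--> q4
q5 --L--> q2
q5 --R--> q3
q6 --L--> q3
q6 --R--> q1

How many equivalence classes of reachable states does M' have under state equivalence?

Reachable states from the start: {q1,q2,q3,q5,q6}. Unreachable: {q0,q4} — drop them.
Initial partition by acceptance: {q1,q6} | {q2,q3,q5}.
Split {q1,q6} by δ(·,R) → {q1} and {q6}.
On input L, block {q2,q3,q5} splits into {q2,q5} and {q3}.
The partition is now stable with 4 blocks: {q1} | {q2,q5} | {q6} | {q3}.

4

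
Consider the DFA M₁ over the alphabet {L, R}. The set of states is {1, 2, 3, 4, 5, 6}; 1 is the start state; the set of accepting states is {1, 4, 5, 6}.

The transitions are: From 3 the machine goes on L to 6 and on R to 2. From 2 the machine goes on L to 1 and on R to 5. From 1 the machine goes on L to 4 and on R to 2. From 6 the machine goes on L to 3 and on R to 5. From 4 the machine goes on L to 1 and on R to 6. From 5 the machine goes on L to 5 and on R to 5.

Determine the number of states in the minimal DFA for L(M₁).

P0 = {1,4,5,6} | {2,3}.
Refine {1,4,5,6} on symbol L: members go to different blocks, giving {1,4,5} and {6}.
Refine {1,4,5} on symbol R: members go to different blocks, giving {1} and {4} and {5}.
Refine {2,3} on symbol L: members go to different blocks, giving {2} and {3}.
No further refinement is possible. Final partition (6 blocks): {1} | {2} | {6} | {4} | {5} | {3}.

6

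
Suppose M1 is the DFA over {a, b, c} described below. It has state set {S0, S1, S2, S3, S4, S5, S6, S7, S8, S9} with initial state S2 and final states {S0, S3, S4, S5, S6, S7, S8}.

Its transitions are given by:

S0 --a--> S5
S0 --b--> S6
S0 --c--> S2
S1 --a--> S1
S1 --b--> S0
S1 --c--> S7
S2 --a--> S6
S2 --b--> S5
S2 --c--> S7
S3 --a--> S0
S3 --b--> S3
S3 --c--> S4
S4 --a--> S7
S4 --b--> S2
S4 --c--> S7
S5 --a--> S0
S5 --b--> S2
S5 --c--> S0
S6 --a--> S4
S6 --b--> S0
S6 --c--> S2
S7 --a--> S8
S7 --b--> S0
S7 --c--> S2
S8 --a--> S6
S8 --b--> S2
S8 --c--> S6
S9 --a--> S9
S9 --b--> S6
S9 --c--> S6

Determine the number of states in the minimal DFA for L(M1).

3

States {S1,S3,S9} cannot be reached from the start state, so discard them.
Start with accepting vs non-accepting: {S0,S4,S5,S6,S7,S8} | {S2}.
Refine {S0,S4,S5,S6,S7,S8} on symbol b: members go to different blocks, giving {S0,S6,S7} and {S4,S5,S8}.
The partition is now stable with 3 blocks: {S0,S6,S7} | {S2} | {S4,S5,S8}.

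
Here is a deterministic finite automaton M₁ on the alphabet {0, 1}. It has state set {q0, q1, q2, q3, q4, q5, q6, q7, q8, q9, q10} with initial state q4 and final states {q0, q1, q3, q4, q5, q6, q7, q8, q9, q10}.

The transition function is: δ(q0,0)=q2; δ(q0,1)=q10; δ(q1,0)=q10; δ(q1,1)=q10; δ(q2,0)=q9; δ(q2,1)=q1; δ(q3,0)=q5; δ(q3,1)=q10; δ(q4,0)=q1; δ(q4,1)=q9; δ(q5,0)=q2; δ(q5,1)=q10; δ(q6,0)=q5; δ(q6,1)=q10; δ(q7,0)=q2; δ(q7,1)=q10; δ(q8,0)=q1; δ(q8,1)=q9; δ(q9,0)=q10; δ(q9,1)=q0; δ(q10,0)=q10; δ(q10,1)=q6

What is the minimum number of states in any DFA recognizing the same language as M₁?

7

First remove the unreachable states {q3,q7,q8}; 8 states remain.
Initial partition by acceptance: {q0,q1,q4,q5,q6,q9,q10} | {q2}.
Split {q0,q1,q4,q5,q6,q9,q10} by δ(·,0) → {q1,q4,q6,q9,q10} and {q0,q5}.
Refine {q1,q4,q6,q9,q10} on symbol 0: members go to different blocks, giving {q1,q4,q9,q10} and {q6}.
On input 1, block {q1,q4,q9,q10} splits into {q1,q4} and {q9} and {q10}.
Split {q1,q4} by δ(·,0) → {q1} and {q4}.
Stable partition: {q1} | {q2} | {q0,q5} | {q6} | {q9} | {q10} | {q4} — 7 equivalence classes.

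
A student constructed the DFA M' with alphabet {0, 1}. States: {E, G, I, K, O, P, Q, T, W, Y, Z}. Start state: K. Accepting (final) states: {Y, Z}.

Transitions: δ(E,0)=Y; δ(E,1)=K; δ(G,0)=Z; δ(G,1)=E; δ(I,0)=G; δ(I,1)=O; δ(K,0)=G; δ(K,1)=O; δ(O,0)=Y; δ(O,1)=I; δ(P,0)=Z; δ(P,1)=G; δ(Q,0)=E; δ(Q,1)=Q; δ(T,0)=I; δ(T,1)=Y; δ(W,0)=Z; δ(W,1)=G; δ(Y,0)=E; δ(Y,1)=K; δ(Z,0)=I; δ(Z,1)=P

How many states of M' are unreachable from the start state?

No path from K leads to Q, T, W; the other 8 states are all reachable.

3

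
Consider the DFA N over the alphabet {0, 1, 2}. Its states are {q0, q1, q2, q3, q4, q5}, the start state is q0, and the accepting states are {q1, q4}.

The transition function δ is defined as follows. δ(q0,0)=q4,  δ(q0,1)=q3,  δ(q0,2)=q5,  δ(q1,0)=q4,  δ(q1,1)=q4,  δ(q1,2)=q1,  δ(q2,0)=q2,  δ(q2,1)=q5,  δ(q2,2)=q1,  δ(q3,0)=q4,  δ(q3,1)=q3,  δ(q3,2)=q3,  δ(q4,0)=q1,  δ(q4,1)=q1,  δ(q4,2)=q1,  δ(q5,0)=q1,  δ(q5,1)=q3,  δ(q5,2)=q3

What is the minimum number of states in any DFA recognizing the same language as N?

States {q2} cannot be reached from the start state, so discard them.
P0 = {q1,q4} | {q0,q3,q5}.
The partition is now stable with 2 blocks: {q1,q4} | {q0,q3,q5}.

2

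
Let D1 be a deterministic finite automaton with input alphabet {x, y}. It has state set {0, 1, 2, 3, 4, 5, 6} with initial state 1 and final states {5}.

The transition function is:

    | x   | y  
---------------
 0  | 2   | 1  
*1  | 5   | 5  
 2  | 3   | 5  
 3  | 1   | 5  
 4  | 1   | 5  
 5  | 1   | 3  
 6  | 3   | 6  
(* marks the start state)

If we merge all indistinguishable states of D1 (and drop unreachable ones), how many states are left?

3

First remove the unreachable states {0,2,4,6}; 3 states remain.
Start with accepting vs non-accepting: {5} | {1,3}.
Split {1,3} by δ(·,x) → {1} and {3}.
No further refinement is possible. Final partition (3 blocks): {5} | {1} | {3}.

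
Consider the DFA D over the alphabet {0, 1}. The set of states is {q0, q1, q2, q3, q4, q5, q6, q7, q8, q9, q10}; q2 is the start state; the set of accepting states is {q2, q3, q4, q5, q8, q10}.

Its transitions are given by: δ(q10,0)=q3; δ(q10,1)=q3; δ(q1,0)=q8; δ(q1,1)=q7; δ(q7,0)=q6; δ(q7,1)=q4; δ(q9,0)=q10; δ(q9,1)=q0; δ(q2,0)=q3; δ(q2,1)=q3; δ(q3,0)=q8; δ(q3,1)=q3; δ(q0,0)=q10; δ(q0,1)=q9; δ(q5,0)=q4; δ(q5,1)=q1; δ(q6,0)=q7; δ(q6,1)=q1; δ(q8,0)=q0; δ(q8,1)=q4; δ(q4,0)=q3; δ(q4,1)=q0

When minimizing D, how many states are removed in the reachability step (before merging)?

Starting at q2 and following transitions, the reachable set is {q0, q2, q3, q4, q8, q9, q10}. That leaves q1, q5, q6, q7 unreachable — 4 in total.

4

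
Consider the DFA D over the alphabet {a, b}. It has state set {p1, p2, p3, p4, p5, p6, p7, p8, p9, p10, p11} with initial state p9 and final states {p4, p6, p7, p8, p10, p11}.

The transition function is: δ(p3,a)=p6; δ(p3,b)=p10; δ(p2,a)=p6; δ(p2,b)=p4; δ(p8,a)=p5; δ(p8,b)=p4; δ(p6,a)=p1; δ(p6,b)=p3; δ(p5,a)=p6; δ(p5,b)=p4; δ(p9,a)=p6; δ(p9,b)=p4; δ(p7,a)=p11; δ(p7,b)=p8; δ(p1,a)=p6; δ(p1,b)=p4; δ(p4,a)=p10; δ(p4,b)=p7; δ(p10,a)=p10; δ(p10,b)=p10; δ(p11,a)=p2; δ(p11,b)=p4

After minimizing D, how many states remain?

7

All states are reachable from the start state.
Start with accepting vs non-accepting: {p4,p6,p7,p8,p10,p11} | {p1,p2,p3,p5,p9}.
Split {p4,p6,p7,p8,p10,p11} by δ(·,a) → {p4,p7,p10} and {p6,p8,p11}.
On input a, block {p4,p7,p10} splits into {p4,p10} and {p7}.
On input b, block {p4,p10} splits into {p4} and {p10}.
Refine {p1,p2,p3,p5,p9} on symbol b: members go to different blocks, giving {p1,p2,p5,p9} and {p3}.
On input b, block {p6,p8,p11} splits into {p8,p11} and {p6}.
Stable partition: {p4} | {p1,p2,p5,p9} | {p8,p11} | {p7} | {p10} | {p3} | {p6} — 7 equivalence classes.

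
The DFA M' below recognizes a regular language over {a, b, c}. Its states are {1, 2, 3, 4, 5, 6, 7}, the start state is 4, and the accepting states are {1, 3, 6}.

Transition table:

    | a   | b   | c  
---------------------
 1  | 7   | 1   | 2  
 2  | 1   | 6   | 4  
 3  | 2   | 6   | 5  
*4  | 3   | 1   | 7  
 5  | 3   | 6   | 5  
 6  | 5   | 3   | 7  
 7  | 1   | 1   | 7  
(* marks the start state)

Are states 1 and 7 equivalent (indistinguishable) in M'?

Initial partition by acceptance: {1,3,6} | {2,4,5,7}.
No further refinement is possible. Final partition (2 blocks): {1,3,6} | {2,4,5,7}.
1 and 7 end up in different blocks, so they are distinguishable. For instance, the string 'ε' is accepted from only 1.

No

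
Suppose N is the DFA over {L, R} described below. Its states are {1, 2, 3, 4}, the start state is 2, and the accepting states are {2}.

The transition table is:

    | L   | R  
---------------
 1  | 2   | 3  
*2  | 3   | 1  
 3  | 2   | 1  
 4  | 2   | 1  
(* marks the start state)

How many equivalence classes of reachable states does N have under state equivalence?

States {4} cannot be reached from the start state, so discard them.
Start with accepting vs non-accepting: {2} | {1,3}.
No further refinement is possible. Final partition (2 blocks): {2} | {1,3}.

2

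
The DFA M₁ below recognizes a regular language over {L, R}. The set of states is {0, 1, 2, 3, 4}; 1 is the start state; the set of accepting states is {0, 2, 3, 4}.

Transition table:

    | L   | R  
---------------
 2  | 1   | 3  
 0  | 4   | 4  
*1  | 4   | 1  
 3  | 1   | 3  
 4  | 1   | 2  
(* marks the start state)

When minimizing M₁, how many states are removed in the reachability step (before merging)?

1

Starting at 1 and following transitions, the reachable set is {1, 2, 3, 4}. That leaves 0 unreachable — 1 in total.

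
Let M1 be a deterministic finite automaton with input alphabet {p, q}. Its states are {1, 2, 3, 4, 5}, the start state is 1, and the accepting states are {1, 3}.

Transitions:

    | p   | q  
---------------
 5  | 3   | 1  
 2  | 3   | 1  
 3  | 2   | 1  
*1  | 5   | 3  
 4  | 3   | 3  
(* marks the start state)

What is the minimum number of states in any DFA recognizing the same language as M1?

2

States {4} cannot be reached from the start state, so discard them.
Initial partition by acceptance: {1,3} | {2,5}.
The partition is now stable with 2 blocks: {1,3} | {2,5}.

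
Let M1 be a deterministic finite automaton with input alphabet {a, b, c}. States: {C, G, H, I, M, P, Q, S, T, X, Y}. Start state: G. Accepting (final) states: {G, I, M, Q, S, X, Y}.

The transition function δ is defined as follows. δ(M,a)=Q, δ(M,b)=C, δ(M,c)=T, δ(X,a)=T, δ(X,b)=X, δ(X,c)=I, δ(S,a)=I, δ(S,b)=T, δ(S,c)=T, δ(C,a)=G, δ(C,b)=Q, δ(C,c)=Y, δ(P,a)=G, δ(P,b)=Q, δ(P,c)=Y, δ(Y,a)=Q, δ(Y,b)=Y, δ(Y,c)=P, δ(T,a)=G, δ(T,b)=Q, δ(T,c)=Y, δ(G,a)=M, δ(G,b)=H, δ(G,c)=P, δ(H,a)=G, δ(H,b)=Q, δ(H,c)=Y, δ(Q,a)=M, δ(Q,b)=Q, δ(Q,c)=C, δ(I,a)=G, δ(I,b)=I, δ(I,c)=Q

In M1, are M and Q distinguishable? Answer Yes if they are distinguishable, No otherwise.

Reachable states from the start: {C,G,H,M,P,Q,T,Y}. Unreachable: {I,S,X} — drop them.
P0 = {G,M,Q,Y} | {C,H,P,T}.
On input b, block {G,M,Q,Y} splits into {Q,Y} and {G,M}.
Split {Q,Y} by δ(·,a) → {Q} and {Y}.
On input a, block {G,M} splits into {M} and {G}.
The partition is now stable with 5 blocks: {Q} | {C,H,P,T} | {M} | {Y} | {G}.
M and Q end up in different blocks, so they are distinguishable. For instance, the string 'b' is accepted from only Q.

Yes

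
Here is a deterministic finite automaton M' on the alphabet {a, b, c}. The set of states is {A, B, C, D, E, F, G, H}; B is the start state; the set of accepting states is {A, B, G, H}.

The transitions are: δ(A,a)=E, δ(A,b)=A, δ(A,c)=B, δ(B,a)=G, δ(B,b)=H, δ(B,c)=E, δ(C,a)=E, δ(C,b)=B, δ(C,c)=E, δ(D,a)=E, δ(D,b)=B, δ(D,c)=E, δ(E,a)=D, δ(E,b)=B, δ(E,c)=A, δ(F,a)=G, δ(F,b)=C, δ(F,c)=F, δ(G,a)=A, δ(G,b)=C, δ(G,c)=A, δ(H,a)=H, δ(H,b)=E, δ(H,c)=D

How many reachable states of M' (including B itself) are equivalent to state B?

1

States {F} cannot be reached from the start state, so discard them.
Start with accepting vs non-accepting: {A,B,G,H} | {C,D,E}.
Refine {A,B,G,H} on symbol a: members go to different blocks, giving {B,G,H} and {A}.
On input a, block {B,G,H} splits into {B,H} and {G}.
Refine {B,H} on symbol a: members go to different blocks, giving {B} and {H}.
Split {C,D,E} by δ(·,c) → {C,D} and {E}.
No further refinement is possible. Final partition (6 blocks): {B} | {C,D} | {A} | {G} | {H} | {E}.
State B belongs to the block {B}, which has 1 states.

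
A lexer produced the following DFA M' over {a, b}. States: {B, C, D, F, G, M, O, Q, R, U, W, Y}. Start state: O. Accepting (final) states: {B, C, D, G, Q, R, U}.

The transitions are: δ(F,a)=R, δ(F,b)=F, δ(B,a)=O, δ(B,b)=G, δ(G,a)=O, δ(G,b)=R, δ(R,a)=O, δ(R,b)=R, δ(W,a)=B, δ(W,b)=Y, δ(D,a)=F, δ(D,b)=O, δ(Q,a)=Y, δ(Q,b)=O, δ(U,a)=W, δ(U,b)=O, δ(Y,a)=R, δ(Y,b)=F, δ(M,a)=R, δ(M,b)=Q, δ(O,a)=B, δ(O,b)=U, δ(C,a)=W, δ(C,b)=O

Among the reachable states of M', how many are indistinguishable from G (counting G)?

First remove the unreachable states {C,D,M,Q}; 8 states remain.
Start with accepting vs non-accepting: {B,G,R,U} | {F,O,W,Y}.
On input b, block {B,G,R,U} splits into {B,G,R} and {U}.
On input b, block {F,O,W,Y} splits into {F,W,Y} and {O}.
The partition is now stable with 4 blocks: {B,G,R} | {F,W,Y} | {U} | {O}.
The equivalence class containing G is {B,G,R}, of size 3.

3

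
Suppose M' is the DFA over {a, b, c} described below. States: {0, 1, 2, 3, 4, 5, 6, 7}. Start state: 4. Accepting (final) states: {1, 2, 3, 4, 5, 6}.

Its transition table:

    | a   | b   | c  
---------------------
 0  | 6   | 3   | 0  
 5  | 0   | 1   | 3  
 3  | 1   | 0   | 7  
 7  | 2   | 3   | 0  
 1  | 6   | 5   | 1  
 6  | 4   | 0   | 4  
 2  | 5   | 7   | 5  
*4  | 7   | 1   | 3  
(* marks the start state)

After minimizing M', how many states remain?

Start with accepting vs non-accepting: {1,2,3,4,5,6} | {0,7}.
Split {1,2,3,4,5,6} by δ(·,a) → {1,2,3,6} and {4,5}.
Split {1,2,3,6} by δ(·,a) → {1,3} and {2,6}.
Refine {1,3} on symbol a: members go to different blocks, giving {1} and {3}.
The partition is now stable with 5 blocks: {1} | {0,7} | {4,5} | {2,6} | {3}.

5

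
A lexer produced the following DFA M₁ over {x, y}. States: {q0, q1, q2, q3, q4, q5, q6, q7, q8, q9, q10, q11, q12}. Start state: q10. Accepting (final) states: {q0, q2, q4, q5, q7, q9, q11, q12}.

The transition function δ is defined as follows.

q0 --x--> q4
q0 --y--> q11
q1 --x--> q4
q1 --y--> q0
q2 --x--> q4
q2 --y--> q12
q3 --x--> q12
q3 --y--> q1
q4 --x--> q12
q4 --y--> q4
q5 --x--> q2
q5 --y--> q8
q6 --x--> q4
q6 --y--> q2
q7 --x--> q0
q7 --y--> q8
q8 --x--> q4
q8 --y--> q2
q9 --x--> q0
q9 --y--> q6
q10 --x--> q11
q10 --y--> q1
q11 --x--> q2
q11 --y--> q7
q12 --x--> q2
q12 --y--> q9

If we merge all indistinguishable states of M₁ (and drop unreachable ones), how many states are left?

States {q3,q5} cannot be reached from the start state, so discard them.
P0 = {q0,q2,q4,q7,q9,q11,q12} | {q1,q6,q8,q10}.
On input y, block {q0,q2,q4,q7,q9,q11,q12} splits into {q0,q2,q4,q11,q12} and {q7,q9}.
On input y, block {q0,q2,q4,q11,q12} splits into {q0,q2,q4} and {q11,q12}.
Refine {q0,q2,q4} on symbol x: members go to different blocks, giving {q0,q2} and {q4}.
Split {q1,q6,q8,q10} by δ(·,x) → {q1,q6,q8} and {q10}.
The partition is now stable with 6 blocks: {q0,q2} | {q1,q6,q8} | {q7,q9} | {q11,q12} | {q4} | {q10}.

6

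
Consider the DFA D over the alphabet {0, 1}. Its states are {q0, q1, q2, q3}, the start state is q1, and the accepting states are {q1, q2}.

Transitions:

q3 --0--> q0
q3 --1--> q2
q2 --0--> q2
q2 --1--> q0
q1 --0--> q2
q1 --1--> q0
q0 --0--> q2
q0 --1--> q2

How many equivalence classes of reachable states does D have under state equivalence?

First remove the unreachable states {q3}; 3 states remain.
Start with accepting vs non-accepting: {q1,q2} | {q0}.
Stable partition: {q1,q2} | {q0} — 2 equivalence classes.

2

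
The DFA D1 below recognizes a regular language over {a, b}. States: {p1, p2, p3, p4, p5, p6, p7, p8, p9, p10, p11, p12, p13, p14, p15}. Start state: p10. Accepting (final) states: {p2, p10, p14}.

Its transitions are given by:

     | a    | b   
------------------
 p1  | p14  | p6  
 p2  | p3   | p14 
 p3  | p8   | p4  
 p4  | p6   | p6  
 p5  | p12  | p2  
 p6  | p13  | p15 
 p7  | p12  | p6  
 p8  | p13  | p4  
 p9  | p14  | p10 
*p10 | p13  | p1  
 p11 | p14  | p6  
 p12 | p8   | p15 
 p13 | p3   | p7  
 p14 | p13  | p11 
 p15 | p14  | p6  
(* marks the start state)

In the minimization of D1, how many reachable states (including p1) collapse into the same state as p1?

3

First remove the unreachable states {p2,p5,p9}; 12 states remain.
P0 = {p10,p14} | {p1,p3,p4,p6,p7,p8,p11,p12,p13,p15}.
Split {p1,p3,p4,p6,p7,p8,p11,p12,p13,p15} by δ(·,a) → {p3,p4,p6,p7,p8,p12,p13} and {p1,p11,p15}.
Refine {p3,p4,p6,p7,p8,p12,p13} on symbol b: members go to different blocks, giving {p3,p4,p7,p8,p13} and {p6,p12}.
On input a, block {p3,p4,p7,p8,p13} splits into {p3,p8,p13} and {p4,p7}.
Stable partition: {p10,p14} | {p3,p8,p13} | {p1,p11,p15} | {p6,p12} | {p4,p7} — 5 equivalence classes.
State p1 belongs to the block {p1,p11,p15}, which has 3 states.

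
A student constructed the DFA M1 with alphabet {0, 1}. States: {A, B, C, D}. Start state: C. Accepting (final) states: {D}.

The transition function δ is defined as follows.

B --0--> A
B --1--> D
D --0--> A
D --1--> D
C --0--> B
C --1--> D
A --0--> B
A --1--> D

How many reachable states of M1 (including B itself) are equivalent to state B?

Every state is reachable, so we keep all 4.
P0 = {D} | {A,B,C}.
The partition is now stable with 2 blocks: {D} | {A,B,C}.
State B belongs to the block {A,B,C}, which has 3 states.

3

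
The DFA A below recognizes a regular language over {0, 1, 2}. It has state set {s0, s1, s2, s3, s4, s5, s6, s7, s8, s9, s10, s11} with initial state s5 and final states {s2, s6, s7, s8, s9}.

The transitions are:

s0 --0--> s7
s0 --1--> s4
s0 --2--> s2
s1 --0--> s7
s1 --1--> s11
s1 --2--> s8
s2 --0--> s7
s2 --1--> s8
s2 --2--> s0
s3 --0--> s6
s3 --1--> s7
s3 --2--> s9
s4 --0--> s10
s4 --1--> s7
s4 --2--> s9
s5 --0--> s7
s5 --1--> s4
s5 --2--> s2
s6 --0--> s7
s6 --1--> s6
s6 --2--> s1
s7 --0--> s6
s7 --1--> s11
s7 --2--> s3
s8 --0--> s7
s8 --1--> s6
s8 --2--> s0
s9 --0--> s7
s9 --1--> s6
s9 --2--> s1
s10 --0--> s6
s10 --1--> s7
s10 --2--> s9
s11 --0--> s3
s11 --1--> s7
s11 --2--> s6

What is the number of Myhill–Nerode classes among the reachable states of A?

All states are reachable from the start state.
Initial partition by acceptance: {s2,s6,s7,s8,s9} | {s0,s1,s3,s4,s5,s10,s11}.
Split {s2,s6,s7,s8,s9} by δ(·,1) → {s2,s6,s8,s9} and {s7}.
Refine {s0,s1,s3,s4,s5,s10,s11} on symbol 0: members go to different blocks, giving {s0,s1,s5} and {s3,s10} and {s4,s11}.
Stable partition: {s2,s6,s8,s9} | {s0,s1,s5} | {s7} | {s3,s10} | {s4,s11} — 5 equivalence classes.

5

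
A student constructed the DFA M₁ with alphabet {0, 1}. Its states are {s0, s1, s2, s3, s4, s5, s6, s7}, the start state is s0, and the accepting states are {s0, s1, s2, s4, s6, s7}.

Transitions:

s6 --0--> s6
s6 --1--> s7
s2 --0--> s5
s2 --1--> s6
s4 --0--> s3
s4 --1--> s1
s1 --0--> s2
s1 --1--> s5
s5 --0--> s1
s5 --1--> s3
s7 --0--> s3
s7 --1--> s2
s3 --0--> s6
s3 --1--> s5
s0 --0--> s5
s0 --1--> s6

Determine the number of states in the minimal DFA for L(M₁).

States {s4} cannot be reached from the start state, so discard them.
P0 = {s0,s1,s2,s6,s7} | {s3,s5}.
Split {s0,s1,s2,s6,s7} by δ(·,0) → {s0,s2,s7} and {s1,s6}.
Refine {s0,s2,s7} on symbol 1: members go to different blocks, giving {s0,s2} and {s7}.
On input 0, block {s1,s6} splits into {s1} and {s6}.
Split {s3,s5} by δ(·,0) → {s3} and {s5}.
No further refinement is possible. Final partition (6 blocks): {s0,s2} | {s3} | {s1} | {s7} | {s6} | {s5}.

6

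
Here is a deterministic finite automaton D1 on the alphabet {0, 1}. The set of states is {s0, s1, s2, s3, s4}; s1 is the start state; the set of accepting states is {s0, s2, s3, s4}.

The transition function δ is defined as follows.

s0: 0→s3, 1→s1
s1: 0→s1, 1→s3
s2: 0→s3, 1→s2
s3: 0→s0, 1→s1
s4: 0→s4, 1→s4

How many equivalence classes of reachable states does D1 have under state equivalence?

2

States {s2,s4} cannot be reached from the start state, so discard them.
Start with accepting vs non-accepting: {s0,s3} | {s1}.
No further refinement is possible. Final partition (2 blocks): {s0,s3} | {s1}.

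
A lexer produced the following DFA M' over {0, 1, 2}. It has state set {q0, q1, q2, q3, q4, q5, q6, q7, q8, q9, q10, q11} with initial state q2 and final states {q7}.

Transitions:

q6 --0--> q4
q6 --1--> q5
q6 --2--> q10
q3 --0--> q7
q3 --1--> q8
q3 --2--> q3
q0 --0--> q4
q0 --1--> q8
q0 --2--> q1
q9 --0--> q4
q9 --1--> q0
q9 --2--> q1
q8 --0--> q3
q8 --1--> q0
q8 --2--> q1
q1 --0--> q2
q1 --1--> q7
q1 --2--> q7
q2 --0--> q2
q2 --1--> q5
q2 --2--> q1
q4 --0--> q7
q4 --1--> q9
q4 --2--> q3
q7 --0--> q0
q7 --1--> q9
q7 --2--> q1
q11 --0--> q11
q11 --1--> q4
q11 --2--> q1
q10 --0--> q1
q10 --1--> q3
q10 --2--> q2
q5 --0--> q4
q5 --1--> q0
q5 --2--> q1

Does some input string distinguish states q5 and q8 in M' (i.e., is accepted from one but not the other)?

First remove the unreachable states {q6,q10,q11}; 9 states remain.
P0 = {q7} | {q0,q1,q2,q3,q4,q5,q8,q9}.
Refine {q0,q1,q2,q3,q4,q5,q8,q9} on symbol 0: members go to different blocks, giving {q0,q1,q2,q5,q8,q9} and {q3,q4}.
Split {q0,q1,q2,q5,q8,q9} by δ(·,0) → {q0,q5,q8,q9} and {q1,q2}.
Split {q1,q2} by δ(·,1) → {q1} and {q2}.
The partition is now stable with 5 blocks: {q7} | {q0,q5,q8,q9} | {q3,q4} | {q1} | {q2}.
q5 and q8 lie in the same block of the stable partition, so they are equivalent — no string distinguishes them.

No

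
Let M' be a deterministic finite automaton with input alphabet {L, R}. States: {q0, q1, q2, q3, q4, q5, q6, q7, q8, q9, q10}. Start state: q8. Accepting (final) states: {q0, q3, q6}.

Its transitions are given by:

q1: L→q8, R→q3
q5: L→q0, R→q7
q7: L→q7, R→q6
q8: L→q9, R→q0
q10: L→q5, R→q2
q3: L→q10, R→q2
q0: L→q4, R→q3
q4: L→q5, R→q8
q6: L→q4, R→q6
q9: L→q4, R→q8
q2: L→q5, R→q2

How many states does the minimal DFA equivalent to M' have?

Reachable states from the start: {q0,q2,q3,q4,q5,q6,q7,q8,q9,q10}. Unreachable: {q1} — drop them.
Initial partition by acceptance: {q0,q3,q6} | {q2,q4,q5,q7,q8,q9,q10}.
On input R, block {q0,q3,q6} splits into {q0,q6} and {q3}.
Refine {q0,q6} on symbol R: members go to different blocks, giving {q0} and {q6}.
On input L, block {q2,q4,q5,q7,q8,q9,q10} splits into {q2,q4,q7,q8,q9,q10} and {q5}.
On input L, block {q2,q4,q7,q8,q9,q10} splits into {q2,q4,q10} and {q7,q8,q9}.
On input R, block {q2,q4,q10} splits into {q2,q10} and {q4}.
On input L, block {q7,q8,q9} splits into {q7,q8} and {q9}.
Split {q7,q8} by δ(·,L) → {q7} and {q8}.
No further refinement is possible. Final partition (9 blocks): {q0} | {q2,q10} | {q3} | {q6} | {q5} | {q7} | {q4} | {q9} | {q8}.

9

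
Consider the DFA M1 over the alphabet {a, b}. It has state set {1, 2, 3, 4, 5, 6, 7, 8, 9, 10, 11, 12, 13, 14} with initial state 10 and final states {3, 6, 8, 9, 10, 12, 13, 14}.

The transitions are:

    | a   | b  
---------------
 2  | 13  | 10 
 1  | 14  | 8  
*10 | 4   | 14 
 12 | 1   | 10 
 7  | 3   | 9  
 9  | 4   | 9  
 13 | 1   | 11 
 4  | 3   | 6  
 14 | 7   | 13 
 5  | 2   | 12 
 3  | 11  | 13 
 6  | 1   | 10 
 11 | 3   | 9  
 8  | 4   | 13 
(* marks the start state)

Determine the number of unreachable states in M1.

Starting at 10 and following transitions, the reachable set is {1, 3, 4, 6, 7, 8, 9, 10, 11, 13, 14}. That leaves 2, 5, 12 unreachable — 3 in total.

3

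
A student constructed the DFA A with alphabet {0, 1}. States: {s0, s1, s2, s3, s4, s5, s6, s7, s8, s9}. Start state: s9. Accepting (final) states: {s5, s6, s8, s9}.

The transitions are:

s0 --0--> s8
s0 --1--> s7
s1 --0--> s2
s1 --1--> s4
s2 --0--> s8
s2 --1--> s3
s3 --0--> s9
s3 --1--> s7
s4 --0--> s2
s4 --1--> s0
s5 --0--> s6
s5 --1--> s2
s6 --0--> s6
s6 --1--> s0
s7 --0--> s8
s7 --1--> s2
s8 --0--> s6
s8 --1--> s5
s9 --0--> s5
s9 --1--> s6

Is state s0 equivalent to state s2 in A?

States {s1,s4} cannot be reached from the start state, so discard them.
Start with accepting vs non-accepting: {s5,s6,s8,s9} | {s0,s2,s3,s7}.
Split {s5,s6,s8,s9} by δ(·,1) → {s5,s6} and {s8,s9}.
No further refinement is possible. Final partition (3 blocks): {s5,s6} | {s0,s2,s3,s7} | {s8,s9}.
s0 and s2 lie in the same block of the stable partition, so they are equivalent — no string distinguishes them.

Yes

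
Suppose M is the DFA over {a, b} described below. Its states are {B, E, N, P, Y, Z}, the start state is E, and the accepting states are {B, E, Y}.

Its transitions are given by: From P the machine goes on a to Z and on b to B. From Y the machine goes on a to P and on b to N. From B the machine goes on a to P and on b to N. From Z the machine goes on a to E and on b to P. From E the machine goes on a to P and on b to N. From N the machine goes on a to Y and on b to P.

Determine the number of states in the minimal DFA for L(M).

Initial partition by acceptance: {B,E,Y} | {N,P,Z}.
On input a, block {N,P,Z} splits into {N,Z} and {P}.
No further refinement is possible. Final partition (3 blocks): {B,E,Y} | {N,Z} | {P}.

3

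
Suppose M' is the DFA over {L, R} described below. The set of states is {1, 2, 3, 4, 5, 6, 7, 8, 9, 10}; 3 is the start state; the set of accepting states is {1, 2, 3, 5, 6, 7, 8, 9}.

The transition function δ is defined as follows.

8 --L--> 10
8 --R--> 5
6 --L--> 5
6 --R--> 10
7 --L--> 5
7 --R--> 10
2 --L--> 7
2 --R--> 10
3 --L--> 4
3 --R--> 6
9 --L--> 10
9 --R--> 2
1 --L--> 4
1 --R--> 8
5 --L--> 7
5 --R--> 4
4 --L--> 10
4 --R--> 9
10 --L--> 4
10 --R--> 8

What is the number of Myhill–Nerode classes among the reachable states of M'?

3

First remove the unreachable states {1}; 9 states remain.
P0 = {2,3,5,6,7,8,9} | {4,10}.
Split {2,3,5,6,7,8,9} by δ(·,L) → {2,5,6,7} and {3,8,9}.
Stable partition: {2,5,6,7} | {4,10} | {3,8,9} — 3 equivalence classes.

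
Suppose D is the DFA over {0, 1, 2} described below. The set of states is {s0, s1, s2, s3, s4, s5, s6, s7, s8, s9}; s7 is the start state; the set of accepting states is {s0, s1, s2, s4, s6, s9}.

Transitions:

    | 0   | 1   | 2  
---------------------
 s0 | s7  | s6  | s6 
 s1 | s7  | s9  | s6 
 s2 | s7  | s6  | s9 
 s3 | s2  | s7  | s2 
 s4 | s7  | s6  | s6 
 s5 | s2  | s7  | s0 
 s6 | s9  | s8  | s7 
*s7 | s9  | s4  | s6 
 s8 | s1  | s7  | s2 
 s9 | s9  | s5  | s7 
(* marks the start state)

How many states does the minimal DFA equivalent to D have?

Reachable states from the start: {s0,s1,s2,s4,s5,s6,s7,s8,s9}. Unreachable: {s3} — drop them.
P0 = {s0,s1,s2,s4,s6,s9} | {s5,s7,s8}.
Split {s0,s1,s2,s4,s6,s9} by δ(·,0) → {s0,s1,s2,s4} and {s6,s9}.
On input 0, block {s5,s7,s8} splits into {s5,s8} and {s7}.
Stable partition: {s0,s1,s2,s4} | {s5,s8} | {s6,s9} | {s7} — 4 equivalence classes.

4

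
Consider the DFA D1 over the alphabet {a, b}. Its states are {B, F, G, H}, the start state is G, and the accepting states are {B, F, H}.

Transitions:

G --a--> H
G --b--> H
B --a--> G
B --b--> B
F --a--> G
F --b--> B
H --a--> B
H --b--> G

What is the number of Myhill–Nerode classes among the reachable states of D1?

3

States {F} cannot be reached from the start state, so discard them.
P0 = {B,H} | {G}.
Refine {B,H} on symbol a: members go to different blocks, giving {H} and {B}.
The partition is now stable with 3 blocks: {H} | {G} | {B}.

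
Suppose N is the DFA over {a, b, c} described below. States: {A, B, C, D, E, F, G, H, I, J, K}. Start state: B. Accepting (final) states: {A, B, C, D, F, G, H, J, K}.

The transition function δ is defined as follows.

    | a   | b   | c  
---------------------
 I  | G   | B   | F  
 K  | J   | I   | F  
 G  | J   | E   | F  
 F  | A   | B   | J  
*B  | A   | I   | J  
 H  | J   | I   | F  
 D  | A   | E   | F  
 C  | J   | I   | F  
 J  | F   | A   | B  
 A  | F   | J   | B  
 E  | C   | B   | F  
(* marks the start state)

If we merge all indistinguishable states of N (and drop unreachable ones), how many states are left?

5

Reachable states from the start: {A,B,C,E,F,G,I,J}. Unreachable: {D,H,K} — drop them.
P0 = {A,B,C,F,G,J} | {E,I}.
On input b, block {A,B,C,F,G,J} splits into {A,F,J} and {B,C,G}.
Refine {A,F,J} on symbol b: members go to different blocks, giving {A,J} and {F}.
Refine {B,C,G} on symbol c: members go to different blocks, giving {C,G} and {B}.
The partition is now stable with 5 blocks: {A,J} | {E,I} | {C,G} | {F} | {B}.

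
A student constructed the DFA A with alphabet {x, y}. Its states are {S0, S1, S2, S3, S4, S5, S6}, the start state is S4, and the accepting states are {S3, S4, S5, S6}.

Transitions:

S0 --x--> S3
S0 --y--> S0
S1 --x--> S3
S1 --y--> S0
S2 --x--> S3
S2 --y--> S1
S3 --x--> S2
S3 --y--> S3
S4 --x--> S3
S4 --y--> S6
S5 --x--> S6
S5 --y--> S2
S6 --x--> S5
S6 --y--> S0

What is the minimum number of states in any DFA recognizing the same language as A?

4

Every state is reachable, so we keep all 7.
Initial partition by acceptance: {S3,S4,S5,S6} | {S0,S1,S2}.
Split {S3,S4,S5,S6} by δ(·,x) → {S4,S5,S6} and {S3}.
Refine {S4,S5,S6} on symbol x: members go to different blocks, giving {S5,S6} and {S4}.
No further refinement is possible. Final partition (4 blocks): {S5,S6} | {S0,S1,S2} | {S3} | {S4}.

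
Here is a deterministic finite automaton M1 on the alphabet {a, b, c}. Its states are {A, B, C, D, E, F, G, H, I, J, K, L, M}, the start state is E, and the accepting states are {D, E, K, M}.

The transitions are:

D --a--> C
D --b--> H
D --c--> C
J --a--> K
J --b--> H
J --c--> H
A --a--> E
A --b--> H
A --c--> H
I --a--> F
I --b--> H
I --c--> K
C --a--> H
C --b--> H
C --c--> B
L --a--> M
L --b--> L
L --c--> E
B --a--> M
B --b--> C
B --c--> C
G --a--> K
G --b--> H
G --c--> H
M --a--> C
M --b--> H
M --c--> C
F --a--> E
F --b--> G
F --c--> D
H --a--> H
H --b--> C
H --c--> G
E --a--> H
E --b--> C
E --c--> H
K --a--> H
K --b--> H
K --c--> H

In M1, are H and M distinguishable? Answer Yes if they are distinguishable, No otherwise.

Yes

Reachable states from the start: {B,C,E,G,H,K,M}. Unreachable: {A,D,F,I,J,L} — drop them.
Start with accepting vs non-accepting: {E,K,M} | {B,C,G,H}.
On input a, block {B,C,G,H} splits into {B,G} and {C,H}.
No further refinement is possible. Final partition (3 blocks): {E,K,M} | {B,G} | {C,H}.
H and M end up in different blocks, so they are distinguishable. For instance, the string 'ε' is accepted from only M.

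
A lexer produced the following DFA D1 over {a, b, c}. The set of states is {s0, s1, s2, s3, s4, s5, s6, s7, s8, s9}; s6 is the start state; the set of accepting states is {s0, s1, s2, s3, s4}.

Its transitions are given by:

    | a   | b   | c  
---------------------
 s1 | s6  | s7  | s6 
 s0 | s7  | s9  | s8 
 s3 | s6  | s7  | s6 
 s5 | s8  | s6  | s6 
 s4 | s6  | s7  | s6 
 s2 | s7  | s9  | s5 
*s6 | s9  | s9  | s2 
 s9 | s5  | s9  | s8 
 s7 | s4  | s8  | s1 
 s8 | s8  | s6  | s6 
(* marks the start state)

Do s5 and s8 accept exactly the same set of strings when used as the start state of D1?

Yes

States {s0,s3} cannot be reached from the start state, so discard them.
P0 = {s1,s2,s4} | {s5,s6,s7,s8,s9}.
Refine {s5,s6,s7,s8,s9} on symbol a: members go to different blocks, giving {s5,s6,s8,s9} and {s7}.
Refine {s1,s2,s4} on symbol a: members go to different blocks, giving {s1,s4} and {s2}.
Split {s5,s6,s8,s9} by δ(·,c) → {s5,s8,s9} and {s6}.
On input b, block {s5,s8,s9} splits into {s5,s8} and {s9}.
Stable partition: {s1,s4} | {s5,s8} | {s7} | {s2} | {s6} | {s9} — 6 equivalence classes.
s5 and s8 lie in the same block of the stable partition, so they are equivalent — no string distinguishes them.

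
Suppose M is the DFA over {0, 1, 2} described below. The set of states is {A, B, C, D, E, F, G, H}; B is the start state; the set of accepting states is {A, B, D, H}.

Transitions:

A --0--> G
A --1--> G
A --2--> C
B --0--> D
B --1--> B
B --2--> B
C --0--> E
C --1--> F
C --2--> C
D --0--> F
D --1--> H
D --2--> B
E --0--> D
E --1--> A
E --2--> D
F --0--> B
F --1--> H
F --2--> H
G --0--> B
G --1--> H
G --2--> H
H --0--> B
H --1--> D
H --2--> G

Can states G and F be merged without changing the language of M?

States {A,C,E} cannot be reached from the start state, so discard them.
Initial partition by acceptance: {B,D,H} | {F,G}.
Refine {B,D,H} on symbol 0: members go to different blocks, giving {B,H} and {D}.
Split {B,H} by δ(·,0) → {B} and {H}.
Stable partition: {B} | {F,G} | {D} | {H} — 4 equivalence classes.
G and F lie in the same block of the stable partition, so they are equivalent — no string distinguishes them.

Yes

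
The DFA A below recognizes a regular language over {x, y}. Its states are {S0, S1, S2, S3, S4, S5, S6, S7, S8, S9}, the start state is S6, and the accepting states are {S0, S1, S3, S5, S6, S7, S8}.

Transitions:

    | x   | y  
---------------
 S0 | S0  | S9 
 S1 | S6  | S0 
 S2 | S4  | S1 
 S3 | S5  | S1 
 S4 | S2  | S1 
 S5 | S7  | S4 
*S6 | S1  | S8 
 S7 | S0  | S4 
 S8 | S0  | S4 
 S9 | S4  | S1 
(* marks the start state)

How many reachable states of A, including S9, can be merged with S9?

3

States {S3,S5,S7} cannot be reached from the start state, so discard them.
Initial partition by acceptance: {S0,S1,S6,S8} | {S2,S4,S9}.
Split {S0,S1,S6,S8} by δ(·,y) → {S0,S8} and {S1,S6}.
The partition is now stable with 3 blocks: {S0,S8} | {S2,S4,S9} | {S1,S6}.
State S9 belongs to the block {S2,S4,S9}, which has 3 states.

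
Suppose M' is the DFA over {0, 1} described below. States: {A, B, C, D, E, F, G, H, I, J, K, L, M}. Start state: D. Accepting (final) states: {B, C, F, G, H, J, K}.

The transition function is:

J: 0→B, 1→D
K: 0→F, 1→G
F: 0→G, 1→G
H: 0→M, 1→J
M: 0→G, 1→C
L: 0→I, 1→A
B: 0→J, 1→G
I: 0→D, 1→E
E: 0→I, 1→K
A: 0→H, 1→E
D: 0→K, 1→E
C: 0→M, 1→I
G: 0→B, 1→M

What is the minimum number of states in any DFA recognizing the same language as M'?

Reachable states from the start: {B,C,D,E,F,G,I,J,K,M}. Unreachable: {A,H,L} — drop them.
P0 = {B,C,F,G,J,K} | {D,E,I,M}.
On input 0, block {B,C,F,G,J,K} splits into {B,F,G,J,K} and {C}.
Refine {B,F,G,J,K} on symbol 1: members go to different blocks, giving {B,F,K} and {G,J}.
Split {B,F,K} by δ(·,0) → {B,F} and {K}.
Refine {D,E,I,M} on symbol 0: members go to different blocks, giving {E,I} and {D} and {M}.
On input 0, block {E,I} splits into {E} and {I}.
Split {G,J} by δ(·,1) → {G} and {J}.
Split {B,F} by δ(·,0) → {B} and {F}.
The partition is now stable with 10 blocks: {B} | {E} | {C} | {G} | {K} | {D} | {M} | {I} | {J} | {F}.

10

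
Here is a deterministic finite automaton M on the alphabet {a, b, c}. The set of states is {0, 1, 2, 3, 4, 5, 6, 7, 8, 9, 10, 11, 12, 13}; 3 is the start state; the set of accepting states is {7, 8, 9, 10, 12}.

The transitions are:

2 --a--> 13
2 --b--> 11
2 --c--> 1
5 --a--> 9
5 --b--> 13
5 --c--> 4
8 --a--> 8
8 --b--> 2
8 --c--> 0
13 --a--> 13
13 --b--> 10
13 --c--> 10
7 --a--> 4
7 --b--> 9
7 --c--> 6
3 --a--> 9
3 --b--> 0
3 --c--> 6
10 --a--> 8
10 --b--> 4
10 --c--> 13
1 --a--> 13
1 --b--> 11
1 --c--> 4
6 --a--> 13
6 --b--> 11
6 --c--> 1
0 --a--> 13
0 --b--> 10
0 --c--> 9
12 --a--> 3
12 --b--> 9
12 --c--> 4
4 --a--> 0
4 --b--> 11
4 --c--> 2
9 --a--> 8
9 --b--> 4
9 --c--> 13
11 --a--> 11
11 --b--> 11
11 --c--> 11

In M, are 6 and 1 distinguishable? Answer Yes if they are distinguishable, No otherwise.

No

States {5,7,12} cannot be reached from the start state, so discard them.
P0 = {8,9,10} | {0,1,2,3,4,6,11,13}.
Split {0,1,2,3,4,6,11,13} by δ(·,a) → {0,1,2,4,6,11,13} and {3}.
Split {0,1,2,4,6,11,13} by δ(·,b) → {1,2,4,6,11} and {0,13}.
Refine {1,2,4,6,11} on symbol a: members go to different blocks, giving {1,2,4,6} and {11}.
No further refinement is possible. Final partition (5 blocks): {8,9,10} | {1,2,4,6} | {3} | {0,13} | {11}.
6 and 1 lie in the same block of the stable partition, so they are equivalent — no string distinguishes them.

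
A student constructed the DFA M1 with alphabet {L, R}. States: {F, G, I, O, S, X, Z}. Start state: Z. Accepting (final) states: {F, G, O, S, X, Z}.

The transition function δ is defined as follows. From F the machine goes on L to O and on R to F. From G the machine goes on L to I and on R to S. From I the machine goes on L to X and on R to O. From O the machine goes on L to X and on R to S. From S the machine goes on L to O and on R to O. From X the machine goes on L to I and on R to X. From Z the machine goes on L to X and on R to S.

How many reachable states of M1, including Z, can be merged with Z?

First remove the unreachable states {F,G}; 5 states remain.
Initial partition by acceptance: {O,S,X,Z} | {I}.
Split {O,S,X,Z} by δ(·,L) → {O,S,Z} and {X}.
Split {O,S,Z} by δ(·,L) → {O,Z} and {S}.
No further refinement is possible. Final partition (4 blocks): {O,Z} | {I} | {X} | {S}.
State Z belongs to the block {O,Z}, which has 2 states.

2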